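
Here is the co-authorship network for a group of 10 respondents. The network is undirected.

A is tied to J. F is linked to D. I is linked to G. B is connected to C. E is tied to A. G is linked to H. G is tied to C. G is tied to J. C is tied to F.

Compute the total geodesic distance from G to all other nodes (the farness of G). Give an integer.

Distances from G: A:2, B:2, C:1, D:3, E:3, F:2, H:1, I:1, J:1.
Sum = 2 + 2 + 1 + 3 + 3 + 2 + 1 + 1 + 1 = 16.

16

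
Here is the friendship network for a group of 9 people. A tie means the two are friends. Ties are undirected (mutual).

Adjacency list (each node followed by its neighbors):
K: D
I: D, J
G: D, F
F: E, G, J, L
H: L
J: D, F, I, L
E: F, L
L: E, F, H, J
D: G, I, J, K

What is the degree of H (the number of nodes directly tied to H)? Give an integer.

H is directly tied to L. That is 1 neighbor, so the degree of H is 1.

1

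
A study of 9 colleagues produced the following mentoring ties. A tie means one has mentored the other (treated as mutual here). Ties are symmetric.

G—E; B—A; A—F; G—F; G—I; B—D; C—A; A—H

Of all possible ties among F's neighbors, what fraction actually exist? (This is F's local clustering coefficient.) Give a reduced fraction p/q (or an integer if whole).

F's neighbors: A and G (k = 2).
Possible neighbor pairs: C(2,2) = 1. Edges among them: none → e = 0.
Clustering(F) = 0/1.

0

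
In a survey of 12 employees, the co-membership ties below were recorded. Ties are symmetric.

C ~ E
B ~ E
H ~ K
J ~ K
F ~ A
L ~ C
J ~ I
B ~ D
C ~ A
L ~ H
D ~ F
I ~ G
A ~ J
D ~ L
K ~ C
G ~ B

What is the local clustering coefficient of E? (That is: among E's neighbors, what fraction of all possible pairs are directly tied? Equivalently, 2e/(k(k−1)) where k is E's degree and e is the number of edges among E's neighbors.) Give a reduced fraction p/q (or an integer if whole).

0

E's neighbors: B and C (k = 2).
Possible neighbor pairs: C(2,2) = 1. Edges among them: none → e = 0.
Clustering(E) = 0/1.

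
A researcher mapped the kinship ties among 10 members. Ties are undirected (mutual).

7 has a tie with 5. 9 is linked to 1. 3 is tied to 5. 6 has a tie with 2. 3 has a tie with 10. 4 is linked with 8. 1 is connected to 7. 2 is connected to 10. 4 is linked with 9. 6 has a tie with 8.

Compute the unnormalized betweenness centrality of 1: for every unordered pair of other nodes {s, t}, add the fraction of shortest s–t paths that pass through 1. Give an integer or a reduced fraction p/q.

Pairs whose geodesics pass through 1 — 4–3: 1/2; 4–5: 1; 4–7: 1; 8–5: 1/2; 8–7: 1; 6–7: 1/2; 10–9: 1/2; 3–9: 1; 5–9: 1; 7–9: 1.
All other pairs contribute 0.
Summing the contributions gives betweenness(1) = 8.

8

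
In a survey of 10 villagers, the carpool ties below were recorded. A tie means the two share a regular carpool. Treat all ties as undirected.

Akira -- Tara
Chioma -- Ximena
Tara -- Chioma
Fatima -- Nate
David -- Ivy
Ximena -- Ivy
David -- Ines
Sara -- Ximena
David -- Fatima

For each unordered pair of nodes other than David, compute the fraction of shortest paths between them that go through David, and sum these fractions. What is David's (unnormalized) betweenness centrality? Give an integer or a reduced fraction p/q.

20

Pairs whose geodesics pass through David — Akira–Ines: 1; Akira–Fatima: 1; Akira–Nate: 1; Ivy–Ines: 1; Ivy–Fatima: 1; Ivy–Nate: 1; Ines–Ximena: 1; Ines–Fatima: 1; Ines–Chioma: 1; Ines–Tara: 1; Ines–Sara: 1; Ines–Nate: 1; Ximena–Fatima: 1; Ximena–Nate: 1 … (+6 more pairs).
All other pairs contribute 0.
Summing the contributions gives betweenness(David) = 20.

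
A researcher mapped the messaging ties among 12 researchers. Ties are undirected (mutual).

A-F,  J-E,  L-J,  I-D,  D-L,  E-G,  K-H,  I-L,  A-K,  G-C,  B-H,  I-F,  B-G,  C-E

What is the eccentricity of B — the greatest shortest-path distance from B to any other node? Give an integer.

5

Distances from B: A:3, C:2, D:5, E:2, F:4, G:1, H:1, I:5, J:3, K:2, L:4.
The largest is 5 (to D and I), so the eccentricity of B is 5.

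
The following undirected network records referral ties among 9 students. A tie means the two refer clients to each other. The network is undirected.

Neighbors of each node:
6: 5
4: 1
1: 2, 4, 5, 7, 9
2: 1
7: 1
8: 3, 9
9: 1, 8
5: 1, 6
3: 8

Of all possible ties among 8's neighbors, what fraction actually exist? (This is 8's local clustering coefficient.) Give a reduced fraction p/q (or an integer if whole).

0

8's neighbors: 3 and 9 (k = 2).
Possible neighbor pairs: C(2,2) = 1. Edges among them: none → e = 0.
Clustering(8) = 0/1.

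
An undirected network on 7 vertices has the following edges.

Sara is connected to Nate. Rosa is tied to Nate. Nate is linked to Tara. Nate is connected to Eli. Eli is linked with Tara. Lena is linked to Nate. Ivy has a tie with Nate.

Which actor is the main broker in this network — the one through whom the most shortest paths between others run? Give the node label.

Unnormalized betweenness of each node: Eli:0, Ivy:0, Lena:0, Nate:14, Rosa:0, Sara:0, Tara:0.
Nate has the largest value, 14, making it the main broker — the node through which the most shortest paths run.

Nate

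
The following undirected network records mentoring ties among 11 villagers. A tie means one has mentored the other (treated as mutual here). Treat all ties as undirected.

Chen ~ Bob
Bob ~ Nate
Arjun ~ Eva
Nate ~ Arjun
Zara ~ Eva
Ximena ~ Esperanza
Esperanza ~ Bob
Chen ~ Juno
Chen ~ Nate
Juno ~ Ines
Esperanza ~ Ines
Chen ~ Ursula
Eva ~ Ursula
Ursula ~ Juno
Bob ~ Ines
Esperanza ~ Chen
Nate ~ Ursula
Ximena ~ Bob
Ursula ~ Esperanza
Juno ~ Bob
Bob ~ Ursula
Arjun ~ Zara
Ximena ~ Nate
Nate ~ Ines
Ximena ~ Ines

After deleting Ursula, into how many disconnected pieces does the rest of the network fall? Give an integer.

1

Ursula's neighbors (Bob, Chen, Esperanza, Eva, Juno, and Nate) remain reachable from one another through other ties, so the rest of the network stays in one piece.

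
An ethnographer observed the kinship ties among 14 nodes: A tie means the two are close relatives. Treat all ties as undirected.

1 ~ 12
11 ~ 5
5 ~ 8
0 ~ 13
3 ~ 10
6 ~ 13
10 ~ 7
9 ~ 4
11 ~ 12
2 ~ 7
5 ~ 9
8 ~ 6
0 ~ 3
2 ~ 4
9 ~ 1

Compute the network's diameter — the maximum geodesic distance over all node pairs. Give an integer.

Eccentricity of each node (its greatest distance to any other): 0:6, 1:6, 2:5, 3:7, 4:5, 5:5, 6:5, 7:5, 8:5, 9:5, 10:6, 11:6, 12:7, 13:5.
The maximum eccentricity is 7, realized for instance by the pair 3–12 via 3 – 10 – 7 – 2 – 4 – 9 – 1 – 12. So the diameter is 7.

7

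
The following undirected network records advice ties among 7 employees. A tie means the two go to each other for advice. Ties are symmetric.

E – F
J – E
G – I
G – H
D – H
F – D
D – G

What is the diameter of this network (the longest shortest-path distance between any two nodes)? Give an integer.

Eccentricity of each node (its greatest distance to any other): D:3, E:4, F:3, G:4, H:4, I:5, J:5.
The maximum eccentricity is 5, realized for instance by the pair I–J via I – G – D – F – E – J. So the diameter is 5.

5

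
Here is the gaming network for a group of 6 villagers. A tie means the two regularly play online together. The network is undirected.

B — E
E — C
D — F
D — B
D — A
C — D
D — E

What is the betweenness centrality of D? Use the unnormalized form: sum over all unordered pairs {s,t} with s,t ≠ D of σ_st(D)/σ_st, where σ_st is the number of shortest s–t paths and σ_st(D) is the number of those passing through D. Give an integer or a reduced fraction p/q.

Pairs whose geodesics pass through D — A–F: 1; A–C: 1; A–B: 1; A–E: 1; F–C: 1; F–B: 1; F–E: 1; C–B: 1/2.
All other pairs contribute 0.
Summing the contributions gives betweenness(D) = 15/2.

15/2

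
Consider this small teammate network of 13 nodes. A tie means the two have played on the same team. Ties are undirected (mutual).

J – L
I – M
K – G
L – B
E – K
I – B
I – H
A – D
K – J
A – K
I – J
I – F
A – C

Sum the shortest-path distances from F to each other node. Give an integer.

Distances from F: A:4, B:2, C:5, D:5, E:4, G:4, H:2, I:1, J:2, K:3, L:3, M:2.
Sum = 4 + 2 + 5 + 5 + 4 + 4 + 2 + 1 + 2 + 3 + 3 + 2 = 37.

37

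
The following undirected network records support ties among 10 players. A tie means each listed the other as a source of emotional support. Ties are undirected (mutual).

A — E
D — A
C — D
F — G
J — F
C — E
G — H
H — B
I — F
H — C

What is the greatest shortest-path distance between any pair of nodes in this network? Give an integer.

Eccentricity of each node (its greatest distance to any other): A:6, B:4, C:4, D:5, E:5, F:5, G:4, H:3, I:6, J:6.
The maximum eccentricity is 6, realized for instance by the pair A–J via A – E – C – H – G – F – J. So the diameter is 6.

6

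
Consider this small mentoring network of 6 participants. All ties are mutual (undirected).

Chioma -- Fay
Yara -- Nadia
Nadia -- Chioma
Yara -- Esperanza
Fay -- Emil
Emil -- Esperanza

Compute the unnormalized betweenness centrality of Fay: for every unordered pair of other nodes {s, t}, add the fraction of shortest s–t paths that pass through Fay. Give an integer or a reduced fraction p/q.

2

Pairs whose geodesics pass through Fay — Esperanza–Chioma: 1/2; Emil–Chioma: 1; Emil–Nadia: 1/2.
All other pairs contribute 0.
Summing the contributions gives betweenness(Fay) = 2.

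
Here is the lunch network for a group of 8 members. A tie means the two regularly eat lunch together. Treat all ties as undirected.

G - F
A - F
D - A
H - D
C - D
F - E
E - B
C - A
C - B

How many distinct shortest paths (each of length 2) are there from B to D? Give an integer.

1

The shortest distance is 2, and the only length-2 path is B–C–D. So there is exactly 1 shortest path.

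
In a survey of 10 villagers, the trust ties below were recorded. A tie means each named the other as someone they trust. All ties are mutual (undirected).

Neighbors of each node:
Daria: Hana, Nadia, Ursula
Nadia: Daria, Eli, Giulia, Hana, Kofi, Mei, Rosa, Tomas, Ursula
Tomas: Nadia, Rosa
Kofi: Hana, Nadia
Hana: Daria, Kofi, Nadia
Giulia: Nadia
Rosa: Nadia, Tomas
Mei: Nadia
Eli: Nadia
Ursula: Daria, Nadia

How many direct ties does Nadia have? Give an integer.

Nadia is directly tied to Daria, Eli, Giulia, Hana, Kofi, Mei, Rosa, Tomas, and Ursula. That is 9 neighbors, so the degree of Nadia is 9.

9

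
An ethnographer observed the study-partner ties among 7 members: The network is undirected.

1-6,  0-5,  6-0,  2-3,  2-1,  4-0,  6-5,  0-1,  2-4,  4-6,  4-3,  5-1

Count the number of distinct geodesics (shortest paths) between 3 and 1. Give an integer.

1

The shortest distance is 2, and the only length-2 path is 3–2–1. So there is exactly 1 shortest path.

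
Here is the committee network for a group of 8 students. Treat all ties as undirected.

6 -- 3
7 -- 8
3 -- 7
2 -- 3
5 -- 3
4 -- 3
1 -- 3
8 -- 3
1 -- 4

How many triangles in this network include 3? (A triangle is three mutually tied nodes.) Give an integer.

3's neighbors: 1, 2, 4, 5, 6, 7, and 8.
Neighbor pairs that are themselves tied: 3–1–4; 3–7–8. Each forms one triangle with 3, for 2 in total.

2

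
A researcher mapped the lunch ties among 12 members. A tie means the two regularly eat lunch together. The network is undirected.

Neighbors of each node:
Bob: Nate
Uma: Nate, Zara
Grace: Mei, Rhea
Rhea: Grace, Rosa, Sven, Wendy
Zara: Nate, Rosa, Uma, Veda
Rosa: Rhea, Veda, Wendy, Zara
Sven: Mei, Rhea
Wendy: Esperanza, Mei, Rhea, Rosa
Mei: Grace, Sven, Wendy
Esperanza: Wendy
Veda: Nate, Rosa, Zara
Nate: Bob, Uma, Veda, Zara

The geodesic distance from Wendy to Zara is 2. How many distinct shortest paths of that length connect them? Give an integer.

The shortest distance is 2, and the only length-2 path is Wendy–Rosa–Zara. So there is exactly 1 shortest path.

1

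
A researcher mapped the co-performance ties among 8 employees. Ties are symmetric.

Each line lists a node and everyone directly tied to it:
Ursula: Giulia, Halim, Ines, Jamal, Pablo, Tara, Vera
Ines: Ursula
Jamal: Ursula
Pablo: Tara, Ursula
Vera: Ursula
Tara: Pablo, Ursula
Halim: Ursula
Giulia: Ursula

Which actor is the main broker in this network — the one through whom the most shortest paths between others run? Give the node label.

Unnormalized betweenness of each node: Giulia:0, Halim:0, Ines:0, Jamal:0, Pablo:0, Tara:0, Ursula:20, Vera:0.
Ursula has the largest value, 20, making it the main broker — the node through which the most shortest paths run.

Ursula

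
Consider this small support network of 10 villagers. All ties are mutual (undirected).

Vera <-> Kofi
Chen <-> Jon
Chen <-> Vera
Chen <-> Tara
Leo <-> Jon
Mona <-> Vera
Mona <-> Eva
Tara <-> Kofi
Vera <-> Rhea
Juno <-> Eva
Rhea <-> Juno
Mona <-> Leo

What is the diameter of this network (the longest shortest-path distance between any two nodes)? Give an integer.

4

Eccentricity of each node (its greatest distance to any other): Chen:3, Eva:4, Jon:4, Juno:4, Kofi:3, Leo:3, Mona:3, Rhea:3, Tara:4, Vera:2.
The maximum eccentricity is 4, realized for instance by the pair Eva–Tara via Eva – Mona – Vera – Kofi – Tara. So the diameter is 4.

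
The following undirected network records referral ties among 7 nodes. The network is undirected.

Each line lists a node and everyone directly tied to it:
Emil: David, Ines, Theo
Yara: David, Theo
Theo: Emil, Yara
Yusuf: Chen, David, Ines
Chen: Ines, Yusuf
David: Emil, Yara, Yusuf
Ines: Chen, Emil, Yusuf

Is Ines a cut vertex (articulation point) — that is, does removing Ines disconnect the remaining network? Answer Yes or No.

No

Even without Ines, every remaining node can still reach every other (the residual graph is connected), so Ines is not a cut vertex.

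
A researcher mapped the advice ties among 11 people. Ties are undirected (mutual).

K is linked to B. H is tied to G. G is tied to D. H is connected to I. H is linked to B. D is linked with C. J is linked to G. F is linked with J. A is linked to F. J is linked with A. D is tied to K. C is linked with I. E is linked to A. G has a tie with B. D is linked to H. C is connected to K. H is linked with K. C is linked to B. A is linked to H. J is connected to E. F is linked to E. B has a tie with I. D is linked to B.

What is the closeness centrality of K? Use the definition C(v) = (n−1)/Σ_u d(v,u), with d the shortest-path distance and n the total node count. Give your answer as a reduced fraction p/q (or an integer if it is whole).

Distances from K: A:2, B:1, C:1, D:1, E:3, F:3, G:2, H:1, I:2, J:3. Sum = 19.
n = 11, so closeness = 10/19.

10/19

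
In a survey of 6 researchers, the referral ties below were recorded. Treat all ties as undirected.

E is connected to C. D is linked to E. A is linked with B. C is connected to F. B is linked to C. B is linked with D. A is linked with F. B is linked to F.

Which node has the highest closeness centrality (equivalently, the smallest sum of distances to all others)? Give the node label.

Farness (sum of distances to all others) for each node — A:9, B:6, C:7, D:8, E:9, F:7.
The smallest farness is 6, for B, so B has the highest closeness.

B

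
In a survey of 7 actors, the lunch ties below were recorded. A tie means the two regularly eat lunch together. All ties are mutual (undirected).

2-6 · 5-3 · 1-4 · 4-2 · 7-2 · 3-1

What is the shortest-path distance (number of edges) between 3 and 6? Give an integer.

One shortest route is 3 – 1 – 4 – 2 – 6, which uses 4 edges, and at distance 3 from 3 we only reach {2}, which does not include 6. So d(3,6) = 4.

4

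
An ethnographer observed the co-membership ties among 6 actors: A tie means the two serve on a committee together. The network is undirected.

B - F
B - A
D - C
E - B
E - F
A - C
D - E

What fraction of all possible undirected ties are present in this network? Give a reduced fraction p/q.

7/15

There are 7 edges and 6 nodes, so the maximum possible is C(6,2) = 15.
Density = 7/15.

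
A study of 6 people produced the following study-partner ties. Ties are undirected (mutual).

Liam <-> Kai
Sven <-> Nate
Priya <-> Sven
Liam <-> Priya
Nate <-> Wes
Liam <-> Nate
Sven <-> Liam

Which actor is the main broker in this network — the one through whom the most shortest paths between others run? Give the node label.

Unnormalized betweenness of each node: Kai:0, Liam:5, Nate:4, Priya:0, Sven:1, Wes:0.
Liam has the largest value, 5, making it the main broker — the node through which the most shortest paths run.

Liam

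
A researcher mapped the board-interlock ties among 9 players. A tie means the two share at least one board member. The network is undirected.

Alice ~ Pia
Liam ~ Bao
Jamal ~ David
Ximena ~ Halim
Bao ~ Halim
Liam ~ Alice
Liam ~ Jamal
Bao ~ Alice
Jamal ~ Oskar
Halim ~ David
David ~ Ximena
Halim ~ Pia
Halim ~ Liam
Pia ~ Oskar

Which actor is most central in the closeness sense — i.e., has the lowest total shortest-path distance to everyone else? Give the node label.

Farness (sum of distances to all others) for each node — Alice:15, Bao:14, David:14, Halim:11, Jamal:13, Liam:12, Oskar:16, Pia:13, Ximena:16.
The smallest farness is 11, for Halim, so Halim has the highest closeness.

Halim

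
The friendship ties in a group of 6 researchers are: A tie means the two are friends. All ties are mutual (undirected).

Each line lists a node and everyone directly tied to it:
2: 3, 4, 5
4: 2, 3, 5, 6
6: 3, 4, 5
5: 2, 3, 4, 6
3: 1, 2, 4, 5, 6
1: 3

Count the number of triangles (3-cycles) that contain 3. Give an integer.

5

3's neighbors: 1, 2, 4, 5, and 6.
Neighbor pairs that are themselves tied: 3–2–4; 3–2–5; 3–4–5; 3–4–6; 3–5–6. Each forms one triangle with 3, for 5 in total.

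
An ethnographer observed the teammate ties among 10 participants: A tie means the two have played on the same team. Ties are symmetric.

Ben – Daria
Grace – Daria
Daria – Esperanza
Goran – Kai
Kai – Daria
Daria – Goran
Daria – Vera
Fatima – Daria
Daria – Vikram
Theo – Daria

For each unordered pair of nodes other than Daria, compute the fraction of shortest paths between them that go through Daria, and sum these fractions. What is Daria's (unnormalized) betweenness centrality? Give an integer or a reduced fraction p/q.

Pairs whose geodesics pass through Daria — Grace–Fatima: 1; Grace–Vera: 1; Grace–Vikram: 1; Grace–Goran: 1; Grace–Esperanza: 1; Grace–Ben: 1; Grace–Theo: 1; Grace–Kai: 1; Fatima–Vera: 1; Fatima–Vikram: 1; Fatima–Goran: 1; Fatima–Esperanza: 1; Fatima–Ben: 1; Fatima–Theo: 1 … (+21 more pairs).
All other pairs contribute 0.
Summing the contributions gives betweenness(Daria) = 35.

35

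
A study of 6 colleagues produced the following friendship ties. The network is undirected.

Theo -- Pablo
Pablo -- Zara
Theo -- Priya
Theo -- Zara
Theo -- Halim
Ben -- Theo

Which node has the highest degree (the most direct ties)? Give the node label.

Theo

Degrees — Ben:1, Halim:1, Pablo:2, Priya:1, Theo:5, Zara:2.
The maximum is 5, attained only by Theo.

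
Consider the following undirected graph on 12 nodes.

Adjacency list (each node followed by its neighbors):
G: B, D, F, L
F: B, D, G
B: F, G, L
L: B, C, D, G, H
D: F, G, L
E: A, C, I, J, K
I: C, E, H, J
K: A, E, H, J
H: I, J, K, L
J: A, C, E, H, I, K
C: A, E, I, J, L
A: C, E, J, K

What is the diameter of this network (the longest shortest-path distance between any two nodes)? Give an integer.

Eccentricity of each node (its greatest distance to any other): A:4, B:3, C:3, D:3, E:4, F:4, G:3, H:3, I:4, J:4, K:4, L:2.
The maximum eccentricity is 4, realized for instance by the pair J–F via J – C – L – B – F. So the diameter is 4.

4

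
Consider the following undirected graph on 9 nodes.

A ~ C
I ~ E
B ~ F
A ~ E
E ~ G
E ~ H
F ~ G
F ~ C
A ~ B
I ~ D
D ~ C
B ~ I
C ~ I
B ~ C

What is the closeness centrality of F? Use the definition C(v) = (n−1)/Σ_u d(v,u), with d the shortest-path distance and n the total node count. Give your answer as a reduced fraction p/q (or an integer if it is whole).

Distances from F: A:2, B:1, C:1, D:2, E:2, G:1, H:3, I:2. Sum = 14.
n = 9, so closeness = 8/14 = 4/7.

4/7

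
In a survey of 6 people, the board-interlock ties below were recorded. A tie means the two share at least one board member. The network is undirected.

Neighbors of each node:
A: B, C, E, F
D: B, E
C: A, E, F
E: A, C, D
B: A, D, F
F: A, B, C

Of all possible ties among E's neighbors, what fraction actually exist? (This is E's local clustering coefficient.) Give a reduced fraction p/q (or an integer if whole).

1/3

E's neighbors: A, C, and D (k = 3).
Possible neighbor pairs: C(3,2) = 3. Edges among them: A–C → e = 1.
Clustering(E) = 1/3.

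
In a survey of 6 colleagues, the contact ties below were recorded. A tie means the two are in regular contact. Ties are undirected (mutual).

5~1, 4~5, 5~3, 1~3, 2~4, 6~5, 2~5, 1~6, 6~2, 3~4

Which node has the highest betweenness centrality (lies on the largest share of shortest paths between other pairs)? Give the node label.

Unnormalized betweenness of each node: 1:1/2, 2:1/2, 3:1/2, 4:1/2, 5:5/2, 6:1/2.
5 has the largest value, 5/2, making it the main broker — the node through which the most shortest paths run.

5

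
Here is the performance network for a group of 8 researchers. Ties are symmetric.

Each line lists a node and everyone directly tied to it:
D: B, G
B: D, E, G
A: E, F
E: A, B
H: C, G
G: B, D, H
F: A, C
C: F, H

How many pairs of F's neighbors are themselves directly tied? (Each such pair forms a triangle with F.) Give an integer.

F's neighbors are A and C, but none of them are tied to each other, so no triangle contains F.

0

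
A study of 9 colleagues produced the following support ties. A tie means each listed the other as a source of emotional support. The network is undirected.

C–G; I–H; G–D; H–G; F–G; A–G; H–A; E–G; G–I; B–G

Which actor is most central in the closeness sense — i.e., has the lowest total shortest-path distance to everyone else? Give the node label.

Farness (sum of distances to all others) for each node — A:14, B:15, C:15, D:15, E:15, F:15, G:8, H:13, I:14.
The smallest farness is 8, for G, so G has the highest closeness.

G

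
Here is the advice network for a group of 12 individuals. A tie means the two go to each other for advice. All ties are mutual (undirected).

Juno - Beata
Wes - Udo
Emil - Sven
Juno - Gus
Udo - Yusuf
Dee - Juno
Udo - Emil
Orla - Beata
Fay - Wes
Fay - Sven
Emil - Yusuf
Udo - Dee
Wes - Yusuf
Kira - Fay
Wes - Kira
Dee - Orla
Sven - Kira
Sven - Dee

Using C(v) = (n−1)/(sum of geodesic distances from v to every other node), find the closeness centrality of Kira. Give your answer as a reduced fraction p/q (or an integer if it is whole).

Distances from Kira: Beata:4, Dee:2, Emil:2, Fay:1, Gus:4, Juno:3, Orla:3, Sven:1, Udo:2, Wes:1, Yusuf:2. Sum = 25.
n = 12, so closeness = 11/25.

11/25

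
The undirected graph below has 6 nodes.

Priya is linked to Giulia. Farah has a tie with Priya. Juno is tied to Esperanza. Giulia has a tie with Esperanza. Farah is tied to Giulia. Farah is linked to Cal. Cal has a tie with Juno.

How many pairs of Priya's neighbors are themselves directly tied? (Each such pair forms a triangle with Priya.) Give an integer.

Priya's neighbors: Farah and Giulia.
Neighbor pairs that are themselves tied: Priya–Farah–Giulia. Each forms one triangle with Priya, for 1 in total.

1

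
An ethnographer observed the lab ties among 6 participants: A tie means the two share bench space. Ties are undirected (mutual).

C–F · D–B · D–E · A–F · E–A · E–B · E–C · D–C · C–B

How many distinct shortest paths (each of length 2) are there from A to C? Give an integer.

2

The shortest distance is 2. The length-2 paths are: A–E–C; A–F–C.
That gives 2 distinct shortest paths.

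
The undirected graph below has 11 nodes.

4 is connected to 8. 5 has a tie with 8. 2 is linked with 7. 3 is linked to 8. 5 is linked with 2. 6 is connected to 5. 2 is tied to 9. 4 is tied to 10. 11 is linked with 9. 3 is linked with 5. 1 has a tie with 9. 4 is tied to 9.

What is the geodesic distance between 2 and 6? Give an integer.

2

One shortest route is 2 – 5 – 6, which uses 2 edges, and 2 and 6 are not directly tied, so nothing shorter exists. So d(2,6) = 2.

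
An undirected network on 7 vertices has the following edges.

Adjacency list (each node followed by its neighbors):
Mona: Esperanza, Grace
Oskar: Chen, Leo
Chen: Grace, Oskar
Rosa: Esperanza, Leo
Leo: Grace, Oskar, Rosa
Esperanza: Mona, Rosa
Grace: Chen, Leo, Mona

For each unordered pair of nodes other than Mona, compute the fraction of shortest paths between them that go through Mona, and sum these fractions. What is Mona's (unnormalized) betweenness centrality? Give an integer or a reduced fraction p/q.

Pairs whose geodesics pass through Mona — Esperanza–Chen: 1; Esperanza–Grace: 1.
All other pairs contribute 0.
Summing the contributions gives betweenness(Mona) = 2.

2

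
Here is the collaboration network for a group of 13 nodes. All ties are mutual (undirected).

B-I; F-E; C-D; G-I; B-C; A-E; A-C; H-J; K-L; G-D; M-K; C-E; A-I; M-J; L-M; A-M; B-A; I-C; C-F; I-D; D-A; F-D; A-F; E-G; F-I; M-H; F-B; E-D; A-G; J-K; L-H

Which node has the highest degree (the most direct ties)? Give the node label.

Degrees — A:8, B:4, C:6, D:6, E:5, F:6, G:4, H:3, I:6, J:3, K:3, L:3, M:5.
The maximum is 8, attained only by A.

A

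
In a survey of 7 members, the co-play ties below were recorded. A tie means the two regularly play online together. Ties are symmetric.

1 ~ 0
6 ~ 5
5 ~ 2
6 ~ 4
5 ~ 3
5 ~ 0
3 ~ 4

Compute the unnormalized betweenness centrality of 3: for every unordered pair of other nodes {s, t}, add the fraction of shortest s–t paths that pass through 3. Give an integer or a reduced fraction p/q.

Pairs whose geodesics pass through 3 — 4–0: 1/2; 4–5: 1/2; 4–2: 1/2; 4–1: 1/2.
All other pairs contribute 0.
Summing the contributions gives betweenness(3) = 2.

2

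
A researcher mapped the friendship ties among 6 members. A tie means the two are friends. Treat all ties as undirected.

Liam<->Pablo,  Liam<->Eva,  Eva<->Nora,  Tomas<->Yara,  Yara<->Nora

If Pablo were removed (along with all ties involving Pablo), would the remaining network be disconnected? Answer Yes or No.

Even without Pablo, every remaining node can still reach every other (the residual graph is connected), so Pablo is not a cut vertex.

No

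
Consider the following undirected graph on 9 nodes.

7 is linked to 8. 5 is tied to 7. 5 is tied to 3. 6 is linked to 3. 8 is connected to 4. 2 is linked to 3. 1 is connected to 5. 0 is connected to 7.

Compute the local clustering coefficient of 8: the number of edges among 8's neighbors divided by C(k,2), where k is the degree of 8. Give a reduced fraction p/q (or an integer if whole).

0

8's neighbors: 4 and 7 (k = 2).
Possible neighbor pairs: C(2,2) = 1. Edges among them: none → e = 0.
Clustering(8) = 0/1.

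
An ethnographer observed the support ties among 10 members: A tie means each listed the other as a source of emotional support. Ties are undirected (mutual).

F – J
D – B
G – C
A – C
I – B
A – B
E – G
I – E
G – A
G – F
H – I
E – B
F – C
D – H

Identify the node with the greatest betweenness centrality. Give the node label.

G

Unnormalized betweenness of each node: A:41/6, B:61/6, C:7/3, D:4/3, E:55/6, F:8, G:12, H:1/2, I:17/3, J:0.
G has the largest value, 12, making it the main broker — the node through which the most shortest paths run.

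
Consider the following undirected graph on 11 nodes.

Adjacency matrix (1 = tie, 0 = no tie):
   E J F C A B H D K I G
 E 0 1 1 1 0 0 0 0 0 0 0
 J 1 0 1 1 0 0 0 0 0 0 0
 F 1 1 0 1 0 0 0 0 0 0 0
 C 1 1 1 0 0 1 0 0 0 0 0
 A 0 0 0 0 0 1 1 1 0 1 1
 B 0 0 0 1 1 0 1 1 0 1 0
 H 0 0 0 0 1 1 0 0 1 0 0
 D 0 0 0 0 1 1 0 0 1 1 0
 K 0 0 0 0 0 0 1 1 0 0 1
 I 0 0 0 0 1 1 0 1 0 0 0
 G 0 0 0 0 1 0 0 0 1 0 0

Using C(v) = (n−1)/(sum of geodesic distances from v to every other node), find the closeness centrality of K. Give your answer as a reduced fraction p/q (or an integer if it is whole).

Distances from K: A:2, B:2, C:3, D:1, E:4, F:4, G:1, H:1, I:2, J:4. Sum = 24.
n = 11, so closeness = 10/24 = 5/12.

5/12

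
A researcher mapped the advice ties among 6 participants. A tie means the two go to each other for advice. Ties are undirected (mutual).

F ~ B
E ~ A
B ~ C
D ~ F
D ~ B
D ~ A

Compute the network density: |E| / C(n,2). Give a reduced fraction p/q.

There are 6 edges and 6 nodes, so the maximum possible is C(6,2) = 15.
Density = 6/15 = 2/5.

2/5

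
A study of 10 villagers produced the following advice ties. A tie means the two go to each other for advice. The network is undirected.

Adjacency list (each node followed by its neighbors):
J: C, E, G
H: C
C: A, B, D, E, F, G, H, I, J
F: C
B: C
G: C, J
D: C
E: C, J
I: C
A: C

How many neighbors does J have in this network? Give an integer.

J is directly tied to C, E, and G. That is 3 neighbors, so the degree of J is 3.

3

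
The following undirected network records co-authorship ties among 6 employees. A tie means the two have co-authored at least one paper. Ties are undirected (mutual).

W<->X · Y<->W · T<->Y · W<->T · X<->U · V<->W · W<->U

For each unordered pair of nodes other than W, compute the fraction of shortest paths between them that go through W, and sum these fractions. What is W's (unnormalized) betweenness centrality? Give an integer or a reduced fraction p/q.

Pairs whose geodesics pass through W — X–T: 1; X–Y: 1; X–V: 1; U–T: 1; U–Y: 1; U–V: 1; T–V: 1; Y–V: 1.
All other pairs contribute 0.
Summing the contributions gives betweenness(W) = 8.

8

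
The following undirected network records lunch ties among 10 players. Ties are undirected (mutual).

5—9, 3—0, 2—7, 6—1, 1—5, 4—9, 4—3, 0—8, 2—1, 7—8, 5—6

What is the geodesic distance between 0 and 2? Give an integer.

3

One shortest route is 0 – 8 – 7 – 2, which uses 3 edges, and at distance 2 from 0 we only reach {4, 7}, which does not include 2. So d(0,2) = 3.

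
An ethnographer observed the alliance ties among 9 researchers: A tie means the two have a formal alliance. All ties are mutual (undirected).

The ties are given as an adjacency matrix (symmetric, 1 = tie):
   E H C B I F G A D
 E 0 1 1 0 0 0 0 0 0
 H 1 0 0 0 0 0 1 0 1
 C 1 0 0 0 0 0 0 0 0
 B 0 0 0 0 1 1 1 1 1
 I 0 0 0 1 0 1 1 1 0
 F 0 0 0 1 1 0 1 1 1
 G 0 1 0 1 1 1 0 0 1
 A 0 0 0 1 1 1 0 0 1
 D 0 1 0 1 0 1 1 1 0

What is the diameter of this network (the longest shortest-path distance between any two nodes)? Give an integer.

4

Eccentricity of each node (its greatest distance to any other): A:4, B:4, C:4, D:3, E:3, F:4, G:3, H:2, I:4.
The maximum eccentricity is 4, realized for instance by the pair C–B via C – E – H – G – B. So the diameter is 4.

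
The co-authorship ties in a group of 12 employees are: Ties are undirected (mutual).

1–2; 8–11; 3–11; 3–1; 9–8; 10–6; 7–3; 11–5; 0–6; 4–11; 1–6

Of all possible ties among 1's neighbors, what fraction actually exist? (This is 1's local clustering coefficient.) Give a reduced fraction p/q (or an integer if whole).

0

1's neighbors: 2, 3, and 6 (k = 3).
Possible neighbor pairs: C(3,2) = 3. Edges among them: none → e = 0.
Clustering(1) = 0/3 = 0.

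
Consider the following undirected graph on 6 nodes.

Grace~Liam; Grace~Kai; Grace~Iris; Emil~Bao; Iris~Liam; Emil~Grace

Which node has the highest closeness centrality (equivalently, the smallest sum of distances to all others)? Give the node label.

Grace

Farness (sum of distances to all others) for each node — Bao:12, Emil:8, Grace:6, Iris:9, Kai:10, Liam:9.
The smallest farness is 6, for Grace, so Grace has the highest closeness.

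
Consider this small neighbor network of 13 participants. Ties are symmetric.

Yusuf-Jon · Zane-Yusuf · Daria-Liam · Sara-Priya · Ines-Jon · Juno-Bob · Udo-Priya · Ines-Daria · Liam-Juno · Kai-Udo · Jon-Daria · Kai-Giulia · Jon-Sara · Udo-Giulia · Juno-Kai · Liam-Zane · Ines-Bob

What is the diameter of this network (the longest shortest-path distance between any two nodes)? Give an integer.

Eccentricity of each node (its greatest distance to any other): Bob:4, Daria:4, Giulia:5, Ines:4, Jon:4, Juno:4, Kai:4, Liam:4, Priya:4, Sara:4, Udo:4, Yusuf:5, Zane:4.
The maximum eccentricity is 5, realized for instance by the pair Yusuf–Giulia via Yusuf – Zane – Liam – Juno – Kai – Giulia. So the diameter is 5.

5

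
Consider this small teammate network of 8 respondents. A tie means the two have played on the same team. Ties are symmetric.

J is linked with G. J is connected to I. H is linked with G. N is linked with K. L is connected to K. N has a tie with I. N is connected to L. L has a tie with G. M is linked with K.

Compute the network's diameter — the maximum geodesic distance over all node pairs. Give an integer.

4

Eccentricity of each node (its greatest distance to any other): G:3, H:4, I:3, J:4, K:3, L:2, M:4, N:3.
The maximum eccentricity is 4, realized for instance by the pair H–M via H – G – L – K – M. So the diameter is 4.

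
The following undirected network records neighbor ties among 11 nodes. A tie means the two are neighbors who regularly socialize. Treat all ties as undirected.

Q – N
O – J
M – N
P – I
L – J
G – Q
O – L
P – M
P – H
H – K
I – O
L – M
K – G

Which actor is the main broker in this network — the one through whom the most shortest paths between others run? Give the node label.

M

Unnormalized betweenness of each node: G:3, H:17/2, I:5, J:0, K:9/2, L:9, M:18, N:19/2, O:7/2, P:31/2, Q:11/2.
M has the largest value, 18, making it the main broker — the node through which the most shortest paths run.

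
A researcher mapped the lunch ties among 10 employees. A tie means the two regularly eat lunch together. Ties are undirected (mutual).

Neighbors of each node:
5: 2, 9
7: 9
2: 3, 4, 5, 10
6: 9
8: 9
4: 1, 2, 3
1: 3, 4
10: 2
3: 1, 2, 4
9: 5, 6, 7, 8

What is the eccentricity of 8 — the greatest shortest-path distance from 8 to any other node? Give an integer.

5

Distances from 8: 1:5, 2:3, 3:4, 4:4, 5:2, 6:2, 7:2, 9:1, 10:4.
The largest is 5 (to 1), so the eccentricity of 8 is 5.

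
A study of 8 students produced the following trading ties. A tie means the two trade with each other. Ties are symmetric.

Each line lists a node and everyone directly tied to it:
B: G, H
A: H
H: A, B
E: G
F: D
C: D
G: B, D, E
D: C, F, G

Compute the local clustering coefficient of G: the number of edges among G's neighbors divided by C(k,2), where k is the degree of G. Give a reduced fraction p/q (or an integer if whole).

0

G's neighbors: B, D, and E (k = 3).
Possible neighbor pairs: C(3,2) = 3. Edges among them: none → e = 0.
Clustering(G) = 0/3 = 0.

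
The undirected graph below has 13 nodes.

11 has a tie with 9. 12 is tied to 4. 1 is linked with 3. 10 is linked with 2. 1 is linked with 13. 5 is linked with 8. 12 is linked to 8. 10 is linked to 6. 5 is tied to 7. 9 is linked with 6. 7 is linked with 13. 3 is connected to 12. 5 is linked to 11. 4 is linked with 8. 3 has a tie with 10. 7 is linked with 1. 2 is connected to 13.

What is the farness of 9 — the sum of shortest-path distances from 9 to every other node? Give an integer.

34

Distances from 9: 1:4, 2:3, 3:3, 4:4, 5:2, 6:1, 7:3, 8:3, 10:2, 11:1, 12:4, 13:4.
Sum = 4 + 3 + 3 + 4 + 2 + 1 + 3 + 3 + 2 + 1 + 4 + 4 = 34.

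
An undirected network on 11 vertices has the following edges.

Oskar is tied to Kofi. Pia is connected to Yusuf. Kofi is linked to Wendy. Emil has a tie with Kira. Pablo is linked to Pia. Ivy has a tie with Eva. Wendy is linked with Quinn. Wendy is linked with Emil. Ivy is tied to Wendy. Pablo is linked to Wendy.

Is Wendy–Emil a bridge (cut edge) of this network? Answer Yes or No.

Without the Wendy–Emil edge there is no alternate route between Wendy and Emil, so the network disconnects. It is a bridge.

Yes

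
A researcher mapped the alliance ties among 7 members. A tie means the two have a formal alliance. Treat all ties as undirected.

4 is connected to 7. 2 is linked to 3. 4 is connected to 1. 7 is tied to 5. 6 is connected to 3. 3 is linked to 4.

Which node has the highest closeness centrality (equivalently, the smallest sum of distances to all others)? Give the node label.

4

Farness (sum of distances to all others) for each node — 1:14, 2:15, 3:10, 4:9, 5:17, 6:15, 7:12.
The smallest farness is 9, for 4, so 4 has the highest closeness.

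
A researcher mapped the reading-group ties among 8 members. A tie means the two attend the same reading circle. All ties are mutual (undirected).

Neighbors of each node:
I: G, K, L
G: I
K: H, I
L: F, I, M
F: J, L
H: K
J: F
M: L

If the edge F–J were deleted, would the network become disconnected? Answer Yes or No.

Without the F–J edge there is no alternate route between F and J, so the network disconnects. It is a bridge.

Yes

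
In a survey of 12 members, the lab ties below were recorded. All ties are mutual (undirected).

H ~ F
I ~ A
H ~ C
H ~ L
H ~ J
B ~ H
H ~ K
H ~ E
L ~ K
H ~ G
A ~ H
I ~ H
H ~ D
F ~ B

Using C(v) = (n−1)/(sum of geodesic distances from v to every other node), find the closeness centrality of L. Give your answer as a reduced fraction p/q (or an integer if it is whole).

11/20

Distances from L: A:2, B:2, C:2, D:2, E:2, F:2, G:2, H:1, I:2, J:2, K:1. Sum = 20.
n = 12, so closeness = 11/20.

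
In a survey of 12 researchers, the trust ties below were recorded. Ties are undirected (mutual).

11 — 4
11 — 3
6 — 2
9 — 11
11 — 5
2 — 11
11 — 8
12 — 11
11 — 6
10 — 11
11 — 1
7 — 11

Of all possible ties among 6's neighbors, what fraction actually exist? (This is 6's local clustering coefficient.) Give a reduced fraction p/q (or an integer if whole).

1

6's neighbors: 2 and 11 (k = 2).
Possible neighbor pairs: C(2,2) = 1. Edges among them: 2–11 → e = 1.
Clustering(6) = 1/1.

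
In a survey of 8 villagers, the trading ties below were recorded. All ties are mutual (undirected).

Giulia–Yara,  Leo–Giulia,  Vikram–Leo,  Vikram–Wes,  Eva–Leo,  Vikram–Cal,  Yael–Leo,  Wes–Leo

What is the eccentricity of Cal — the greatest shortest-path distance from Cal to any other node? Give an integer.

4

Distances from Cal: Eva:3, Giulia:3, Leo:2, Vikram:1, Wes:2, Yael:3, Yara:4.
The largest is 4 (to Yara), so the eccentricity of Cal is 4.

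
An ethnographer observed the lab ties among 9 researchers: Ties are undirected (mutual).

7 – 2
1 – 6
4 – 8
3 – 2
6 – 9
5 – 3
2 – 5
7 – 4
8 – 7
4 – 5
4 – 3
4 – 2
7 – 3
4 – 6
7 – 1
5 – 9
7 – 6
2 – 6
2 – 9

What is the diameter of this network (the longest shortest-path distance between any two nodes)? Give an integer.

Eccentricity of each node (its greatest distance to any other): 1:3, 2:2, 3:2, 4:2, 5:3, 6:2, 7:2, 8:3, 9:3.
The maximum eccentricity is 3, realized for instance by the pair 9–8 via 9 – 6 – 4 – 8. So the diameter is 3.

3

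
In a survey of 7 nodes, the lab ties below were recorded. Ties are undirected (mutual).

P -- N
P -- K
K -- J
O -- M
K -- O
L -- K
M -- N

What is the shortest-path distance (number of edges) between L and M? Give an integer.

One shortest route is L – K – O – M, which uses 3 edges, and at distance 2 from L we only reach {J, O, P}, which does not include M. So d(L,M) = 3.

3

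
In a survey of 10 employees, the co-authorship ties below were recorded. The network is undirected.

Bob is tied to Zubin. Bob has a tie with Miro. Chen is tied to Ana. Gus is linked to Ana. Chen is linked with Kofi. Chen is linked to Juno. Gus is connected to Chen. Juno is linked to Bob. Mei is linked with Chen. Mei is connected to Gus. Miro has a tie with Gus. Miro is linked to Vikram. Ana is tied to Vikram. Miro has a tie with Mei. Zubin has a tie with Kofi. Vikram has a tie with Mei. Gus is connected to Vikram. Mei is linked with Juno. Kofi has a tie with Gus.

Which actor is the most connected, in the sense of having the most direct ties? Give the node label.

Degrees — Ana:3, Bob:3, Chen:5, Gus:6, Juno:3, Kofi:3, Mei:5, Miro:4, Vikram:4, Zubin:2.
The maximum is 6, attained only by Gus.

Gus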